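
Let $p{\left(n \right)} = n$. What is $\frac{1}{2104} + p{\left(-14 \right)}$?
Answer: $- \frac{29455}{2104} \approx -14.0$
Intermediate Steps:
$\frac{1}{2104} + p{\left(-14 \right)} = \frac{1}{2104} - 14 = - \frac{29455}{2104}$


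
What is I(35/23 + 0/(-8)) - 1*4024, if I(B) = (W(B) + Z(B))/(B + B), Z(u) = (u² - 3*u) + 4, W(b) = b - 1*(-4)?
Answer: -6474793/1610 ≈ -4021.6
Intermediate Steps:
W(b) = 4 + b (W(b) = b + 4 = 4 + b)
Z(u) = 4 + u² - 3*u
I(B) = (8 + B² - 2*B)/(2*B) (I(B) = ((4 + B) + (4 + B² - 3*B))/(B + B) = (8 + B² - 2*B)/((2*B)) = (8 + B² - 2*B)*(1/(2*B)) = (8 + B² - 2*B)/(2*B))
I(35/23 + 0/(-8)) - 1*4024 = (-1 + (35/23 + 0/(-8))/2 + 4/(35/23 + 0/(-8))) - 1*4024 = (-1 + (35*(1/23) + 0*(-⅛))/2 + 4/(35*(1/23) + 0*(-⅛))) - 4024 = (-1 + (35/23 + 0)/2 + 4/(35/23 + 0)) - 4024 = (-1 + (½)*(35/23) + 4/(35/23)) - 4024 = (-1 + 35/46 + 4*(23/35)) - 4024 = (-1 + 35/46 + 92/35) - 4024 = 3847/1610 - 4024 = -6474793/1610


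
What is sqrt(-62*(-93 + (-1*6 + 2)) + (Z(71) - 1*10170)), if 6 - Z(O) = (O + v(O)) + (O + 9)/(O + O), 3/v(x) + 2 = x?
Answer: 2*I*sqrt(2814428143)/1633 ≈ 64.974*I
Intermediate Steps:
v(x) = 3/(-2 + x)
Z(O) = 6 - O - 3/(-2 + O) - (9 + O)/(2*O) (Z(O) = 6 - ((O + 3/(-2 + O)) + (O + 9)/(O + O)) = 6 - ((O + 3/(-2 + O)) + (9 + O)/((2*O))) = 6 - ((O + 3/(-2 + O)) + (9 + O)*(1/(2*O))) = 6 - ((O + 3/(-2 + O)) + (9 + O)/(2*O)) = 6 - (O + 3/(-2 + O) + (9 + O)/(2*O)) = 6 + (-O - 3/(-2 + O) - (9 + O)/(2*O)) = 6 - O - 3/(-2 + O) - (9 + O)/(2*O))
sqrt(-62*(-93 + (-1*6 + 2)) + (Z(71) - 1*10170)) = sqrt(-62*(-93 + (-1*6 + 2)) + ((1/2)*(18 - 15*71 + 71*(-2 + 71)*(11 - 2*71))/(71*(-2 + 71)) - 1*10170)) = sqrt(-62*(-93 + (-6 + 2)) + ((1/2)*(1/71)*(18 - 1065 + 71*69*(11 - 142))/69 - 10170)) = sqrt(-62*(-93 - 4) + ((1/2)*(1/71)*(1/69)*(18 - 1065 + 71*69*(-131)) - 10170)) = sqrt(-62*(-97) + ((1/2)*(1/71)*(1/69)*(18 - 1065 - 641769) - 10170)) = sqrt(6014 + ((1/2)*(1/71)*(1/69)*(-642816) - 10170)) = sqrt(6014 + (-107136/1633 - 10170)) = sqrt(6014 - 16714746/1633) = sqrt(-6893884/1633) = 2*I*sqrt(2814428143)/1633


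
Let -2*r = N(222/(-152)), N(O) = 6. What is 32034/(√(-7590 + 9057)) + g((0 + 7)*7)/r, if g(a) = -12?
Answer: 4 + 10678*√163/163 ≈ 840.37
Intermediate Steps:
r = -3 (r = -½*6 = -3)
32034/(√(-7590 + 9057)) + g((0 + 7)*7)/r = 32034/(√(-7590 + 9057)) - 12/(-3) = 32034/(√1467) - 12*(-⅓) = 32034/((3*√163)) + 4 = 32034*(√163/489) + 4 = 10678*√163/163 + 4 = 4 + 10678*√163/163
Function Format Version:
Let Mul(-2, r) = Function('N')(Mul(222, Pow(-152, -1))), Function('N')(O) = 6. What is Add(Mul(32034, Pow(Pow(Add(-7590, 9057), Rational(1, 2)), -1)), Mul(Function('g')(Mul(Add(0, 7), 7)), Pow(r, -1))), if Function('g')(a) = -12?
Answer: Add(4, Mul(Rational(10678, 163), Pow(163, Rational(1, 2)))) ≈ 840.37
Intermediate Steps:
r = -3 (r = Mul(Rational(-1, 2), 6) = -3)
Add(Mul(32034, Pow(Pow(Add(-7590, 9057), Rational(1, 2)), -1)), Mul(Function('g')(Mul(Add(0, 7), 7)), Pow(r, -1))) = Add(Mul(32034, Pow(Pow(Add(-7590, 9057), Rational(1, 2)), -1)), Mul(-12, Pow(-3, -1))) = Add(Mul(32034, Pow(Pow(1467, Rational(1, 2)), -1)), Mul(-12, Rational(-1, 3))) = Add(Mul(32034, Pow(Mul(3, Pow(163, Rational(1, 2))), -1)), 4) = Add(Mul(32034, Mul(Rational(1, 489), Pow(163, Rational(1, 2)))), 4) = Add(Mul(Rational(10678, 163), Pow(163, Rational(1, 2))), 4) = Add(4, Mul(Rational(10678, 163), Pow(163, Rational(1, 2))))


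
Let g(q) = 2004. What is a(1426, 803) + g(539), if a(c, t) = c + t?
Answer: 4233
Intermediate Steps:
a(1426, 803) + g(539) = (1426 + 803) + 2004 = 2229 + 2004 = 4233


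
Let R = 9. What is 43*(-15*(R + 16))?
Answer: -16125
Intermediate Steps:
43*(-15*(R + 16)) = 43*(-15*(9 + 16)) = 43*(-15*25) = 43*(-375) = -16125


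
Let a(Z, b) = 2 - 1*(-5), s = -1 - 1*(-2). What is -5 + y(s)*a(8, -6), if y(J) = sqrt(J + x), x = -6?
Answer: -5 + 7*I*sqrt(5) ≈ -5.0 + 15.652*I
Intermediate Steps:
s = 1 (s = -1 + 2 = 1)
y(J) = sqrt(-6 + J) (y(J) = sqrt(J - 6) = sqrt(-6 + J))
a(Z, b) = 7 (a(Z, b) = 2 + 5 = 7)
-5 + y(s)*a(8, -6) = -5 + sqrt(-6 + 1)*7 = -5 + sqrt(-5)*7 = -5 + (I*sqrt(5))*7 = -5 + 7*I*sqrt(5)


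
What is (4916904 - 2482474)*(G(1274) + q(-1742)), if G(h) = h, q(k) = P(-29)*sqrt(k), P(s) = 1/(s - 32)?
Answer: 3101463820 - 2434430*I*sqrt(1742)/61 ≈ 3.1015e+9 - 1.6657e+6*I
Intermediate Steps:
P(s) = 1/(-32 + s)
q(k) = -sqrt(k)/61 (q(k) = sqrt(k)/(-32 - 29) = sqrt(k)/(-61) = -sqrt(k)/61)
(4916904 - 2482474)*(G(1274) + q(-1742)) = (4916904 - 2482474)*(1274 - I*sqrt(1742)/61) = 2434430*(1274 - I*sqrt(1742)/61) = 3101463820 - 2434430*I*sqrt(1742)/61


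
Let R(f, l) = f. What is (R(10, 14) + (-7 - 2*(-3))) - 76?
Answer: -67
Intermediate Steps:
(R(10, 14) + (-7 - 2*(-3))) - 76 = (10 + (-7 - 2*(-3))) - 76 = (10 + (-7 + 6)) - 76 = (10 - 1) - 76 = 9 - 76 = -67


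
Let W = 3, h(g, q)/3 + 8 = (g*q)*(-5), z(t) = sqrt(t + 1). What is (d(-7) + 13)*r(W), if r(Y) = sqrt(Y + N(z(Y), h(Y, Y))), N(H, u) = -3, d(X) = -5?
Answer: 0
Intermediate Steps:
z(t) = sqrt(1 + t)
h(g, q) = -24 - 15*g*q (h(g, q) = -24 + 3*((g*q)*(-5)) = -24 + 3*(-5*g*q) = -24 - 15*g*q)
r(Y) = sqrt(-3 + Y) (r(Y) = sqrt(Y - 3) = sqrt(-3 + Y))
(d(-7) + 13)*r(W) = (-5 + 13)*sqrt(-3 + 3) = 8*sqrt(0) = 8*0 = 0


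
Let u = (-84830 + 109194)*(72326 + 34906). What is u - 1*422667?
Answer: 2612177781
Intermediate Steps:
u = 2612600448 (u = 24364*107232 = 2612600448)
u - 1*422667 = 2612600448 - 1*422667 = 2612600448 - 422667 = 2612177781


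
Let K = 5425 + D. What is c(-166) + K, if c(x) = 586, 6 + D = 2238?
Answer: 8243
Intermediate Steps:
D = 2232 (D = -6 + 2238 = 2232)
K = 7657 (K = 5425 + 2232 = 7657)
c(-166) + K = 586 + 7657 = 8243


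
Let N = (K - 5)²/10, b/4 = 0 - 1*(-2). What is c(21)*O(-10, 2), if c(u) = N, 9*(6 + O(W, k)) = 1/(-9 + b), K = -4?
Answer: -99/2 ≈ -49.500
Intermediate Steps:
b = 8 (b = 4*(0 - 1*(-2)) = 4*(0 + 2) = 4*2 = 8)
O(W, k) = -55/9 (O(W, k) = -6 + 1/(9*(-9 + 8)) = -6 + (⅑)/(-1) = -6 + (⅑)*(-1) = -6 - ⅑ = -55/9)
N = 81/10 (N = (-4 - 5)²/10 = (-9)²*(⅒) = 81*(⅒) = 81/10 ≈ 8.1000)
c(u) = 81/10
c(21)*O(-10, 2) = (81/10)*(-55/9) = -99/2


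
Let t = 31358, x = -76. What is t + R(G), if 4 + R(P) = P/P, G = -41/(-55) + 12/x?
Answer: 31355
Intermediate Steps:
G = 614/1045 (G = -41/(-55) + 12/(-76) = -41*(-1/55) + 12*(-1/76) = 41/55 - 3/19 = 614/1045 ≈ 0.58756)
R(P) = -3 (R(P) = -4 + P/P = -4 + 1 = -3)
t + R(G) = 31358 - 3 = 31355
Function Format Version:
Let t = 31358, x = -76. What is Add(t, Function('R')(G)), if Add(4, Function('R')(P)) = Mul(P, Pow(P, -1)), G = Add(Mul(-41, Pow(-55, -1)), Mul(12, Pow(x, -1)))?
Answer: 31355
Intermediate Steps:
G = Rational(614, 1045) (G = Add(Mul(-41, Pow(-55, -1)), Mul(12, Pow(-76, -1))) = Add(Mul(-41, Rational(-1, 55)), Mul(12, Rational(-1, 76))) = Add(Rational(41, 55), Rational(-3, 19)) = Rational(614, 1045) ≈ 0.58756)
Function('R')(P) = -3 (Function('R')(P) = Add(-4, Mul(P, Pow(P, -1))) = Add(-4, 1) = -3)
Add(t, Function('R')(G)) = Add(31358, -3) = 31355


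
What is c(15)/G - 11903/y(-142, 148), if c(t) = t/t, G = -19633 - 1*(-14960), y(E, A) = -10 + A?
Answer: -55622857/644874 ≈ -86.254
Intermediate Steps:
G = -4673 (G = -19633 + 14960 = -4673)
c(t) = 1
c(15)/G - 11903/y(-142, 148) = 1/(-4673) - 11903/(-10 + 148) = 1*(-1/4673) - 11903/138 = -1/4673 - 11903*1/138 = -1/4673 - 11903/138 = -55622857/644874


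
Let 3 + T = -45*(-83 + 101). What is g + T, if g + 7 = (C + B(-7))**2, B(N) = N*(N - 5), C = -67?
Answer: -531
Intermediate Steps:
B(N) = N*(-5 + N)
T = -813 (T = -3 - 45*(-83 + 101) = -3 - 45*18 = -3 - 810 = -813)
g = 282 (g = -7 + (-67 - 7*(-5 - 7))**2 = -7 + (-67 - 7*(-12))**2 = -7 + (-67 + 84)**2 = -7 + 17**2 = -7 + 289 = 282)
g + T = 282 - 813 = -531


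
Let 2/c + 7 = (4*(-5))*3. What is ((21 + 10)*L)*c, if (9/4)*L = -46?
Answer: 11408/603 ≈ 18.919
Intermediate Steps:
L = -184/9 (L = (4/9)*(-46) = -184/9 ≈ -20.444)
c = -2/67 (c = 2/(-7 + (4*(-5))*3) = 2/(-7 - 20*3) = 2/(-7 - 60) = 2/(-67) = 2*(-1/67) = -2/67 ≈ -0.029851)
((21 + 10)*L)*c = ((21 + 10)*(-184/9))*(-2/67) = (31*(-184/9))*(-2/67) = -5704/9*(-2/67) = 11408/603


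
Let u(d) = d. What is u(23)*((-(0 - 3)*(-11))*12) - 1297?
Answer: -10405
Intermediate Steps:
u(23)*((-(0 - 3)*(-11))*12) - 1297 = 23*((-(0 - 3)*(-11))*12) - 1297 = 23*((-1*(-3)*(-11))*12) - 1297 = 23*((3*(-11))*12) - 1297 = 23*(-33*12) - 1297 = 23*(-396) - 1297 = -9108 - 1297 = -10405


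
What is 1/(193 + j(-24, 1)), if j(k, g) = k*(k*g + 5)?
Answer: 1/649 ≈ 0.0015408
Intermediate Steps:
j(k, g) = k*(5 + g*k) (j(k, g) = k*(g*k + 5) = k*(5 + g*k))
1/(193 + j(-24, 1)) = 1/(193 - 24*(5 + 1*(-24))) = 1/(193 - 24*(5 - 24)) = 1/(193 - 24*(-19)) = 1/(193 + 456) = 1/649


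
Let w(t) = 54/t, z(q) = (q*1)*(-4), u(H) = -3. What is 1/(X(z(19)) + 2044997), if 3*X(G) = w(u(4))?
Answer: 1/2044991 ≈ 4.8900e-7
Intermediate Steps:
z(q) = -4*q (z(q) = q*(-4) = -4*q)
X(G) = -6 (X(G) = (54/(-3))/3 = (54*(-⅓))/3 = (⅓)*(-18) = -6)
1/(X(z(19)) + 2044997) = 1/(-6 + 2044997) = 1/2044991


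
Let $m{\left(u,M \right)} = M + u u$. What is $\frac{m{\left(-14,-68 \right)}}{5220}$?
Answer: $\frac{32}{1305} \approx 0.024521$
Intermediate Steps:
$m{\left(u,M \right)} = M + u^{2}$
$\frac{m{\left(-14,-68 \right)}}{5220} = \frac{-68 + \left(-14\right)^{2}}{5220} = \left(-68 + 196\right) \frac{1}{5220} = 128 \cdot \frac{1}{5220} = \frac{32}{1305}$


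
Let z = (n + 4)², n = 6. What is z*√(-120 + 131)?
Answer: 100*√11 ≈ 331.66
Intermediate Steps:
z = 100 (z = (6 + 4)² = 10² = 100)
z*√(-120 + 131) = 100*√(-120 + 131) = 100*√11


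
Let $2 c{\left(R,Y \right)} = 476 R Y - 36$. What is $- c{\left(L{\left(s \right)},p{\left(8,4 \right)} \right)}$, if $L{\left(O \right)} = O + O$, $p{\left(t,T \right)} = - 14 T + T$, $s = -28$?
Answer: $-693038$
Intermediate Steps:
$p{\left(t,T \right)} = - 13 T$
$L{\left(O \right)} = 2 O$
$c{\left(R,Y \right)} = -18 + 238 R Y$ ($c{\left(R,Y \right)} = \frac{476 R Y - 36}{2} = \frac{-36 + 476 R Y}{2} = -18 + 238 R Y$)
$- c{\left(L{\left(s \right)},p{\left(8,4 \right)} \right)} = - (-18 + 238 \cdot 2 \left(-28\right) \left(\left(-13\right) 4\right)) = - (-18 + 238 \left(-56\right) \left(-52\right)) = - (-18 + 693056) = \left(-1\right) 693038 = -693038$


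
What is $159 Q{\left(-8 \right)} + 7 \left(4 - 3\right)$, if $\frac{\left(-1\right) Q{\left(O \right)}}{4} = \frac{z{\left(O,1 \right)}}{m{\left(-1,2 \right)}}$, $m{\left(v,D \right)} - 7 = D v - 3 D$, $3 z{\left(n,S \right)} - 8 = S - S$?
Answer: $1703$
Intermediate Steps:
$z{\left(n,S \right)} = \frac{8}{3}$ ($z{\left(n,S \right)} = \frac{8}{3} + \frac{S - S}{3} = \frac{8}{3} + \frac{1}{3} \cdot 0 = \frac{8}{3} + 0 = \frac{8}{3}$)
$m{\left(v,D \right)} = 7 - 3 D + D v$ ($m{\left(v,D \right)} = 7 + \left(D v - 3 D\right) = 7 + \left(- 3 D + D v\right) = 7 - 3 D + D v$)
$Q{\left(O \right)} = \frac{32}{3}$ ($Q{\left(O \right)} = - 4 \frac{8}{3 \left(7 - 6 + 2 \left(-1\right)\right)} = - 4 \frac{8}{3 \left(7 - 6 - 2\right)} = - 4 \frac{8}{3 \left(-1\right)} = - 4 \cdot \frac{8}{3} \left(-1\right) = \left(-4\right) \left(- \frac{8}{3}\right) = \frac{32}{3}$)
$159 Q{\left(-8 \right)} + 7 \left(4 - 3\right) = 159 \cdot \frac{32}{3} + 7 \left(4 - 3\right) = 1696 + 7 \cdot 1 = 1696 + 7 = 1703$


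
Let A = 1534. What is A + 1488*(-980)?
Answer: -1456706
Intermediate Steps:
A + 1488*(-980) = 1534 + 1488*(-980) = 1534 - 1458240 = -1456706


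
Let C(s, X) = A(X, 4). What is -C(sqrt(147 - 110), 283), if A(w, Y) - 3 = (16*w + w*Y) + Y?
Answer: -5667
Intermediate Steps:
A(w, Y) = 3 + Y + 16*w + Y*w (A(w, Y) = 3 + ((16*w + w*Y) + Y) = 3 + ((16*w + Y*w) + Y) = 3 + (Y + 16*w + Y*w) = 3 + Y + 16*w + Y*w)
C(s, X) = 7 + 20*X (C(s, X) = 3 + 4 + 16*X + 4*X = 7 + 20*X)
-C(sqrt(147 - 110), 283) = -(7 + 20*283) = -(7 + 5660) = -1*5667 = -5667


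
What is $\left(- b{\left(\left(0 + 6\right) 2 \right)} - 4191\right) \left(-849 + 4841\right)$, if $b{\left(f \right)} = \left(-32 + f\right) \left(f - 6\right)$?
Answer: $-16251432$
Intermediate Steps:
$b{\left(f \right)} = \left(-32 + f\right) \left(-6 + f\right)$
$\left(- b{\left(\left(0 + 6\right) 2 \right)} - 4191\right) \left(-849 + 4841\right) = \left(- (192 + \left(\left(0 + 6\right) 2\right)^{2} - 38 \left(0 + 6\right) 2) - 4191\right) \left(-849 + 4841\right) = \left(- (192 + \left(6 \cdot 2\right)^{2} - 38 \cdot 6 \cdot 2) - 4191\right) 3992 = \left(- (192 + 12^{2} - 456) - 4191\right) 3992 = \left(- (192 + 144 - 456) - 4191\right) 3992 = \left(\left(-1\right) \left(-120\right) - 4191\right) 3992 = \left(120 - 4191\right) 3992 = \left(-4071\right) 3992 = -16251432$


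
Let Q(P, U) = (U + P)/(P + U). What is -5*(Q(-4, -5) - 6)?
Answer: 25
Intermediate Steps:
Q(P, U) = 1 (Q(P, U) = (P + U)/(P + U) = 1)
-5*(Q(-4, -5) - 6) = -5*(1 - 6) = -5*(-5) = 25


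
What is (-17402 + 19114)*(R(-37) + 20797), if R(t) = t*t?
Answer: 37948192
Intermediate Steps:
R(t) = t**2
(-17402 + 19114)*(R(-37) + 20797) = (-17402 + 19114)*((-37)**2 + 20797) = 1712*(1369 + 20797) = 1712*22166 = 37948192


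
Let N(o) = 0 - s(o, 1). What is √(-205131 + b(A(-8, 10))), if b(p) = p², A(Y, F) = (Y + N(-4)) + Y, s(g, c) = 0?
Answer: 5*I*√8195 ≈ 452.63*I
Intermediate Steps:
N(o) = 0 (N(o) = 0 - 1*0 = 0 + 0 = 0)
A(Y, F) = 2*Y (A(Y, F) = (Y + 0) + Y = Y + Y = 2*Y)
√(-205131 + b(A(-8, 10))) = √(-205131 + (2*(-8))²) = √(-205131 + (-16)²) = √(-205131 + 256) = √(-204875) = 5*I*√8195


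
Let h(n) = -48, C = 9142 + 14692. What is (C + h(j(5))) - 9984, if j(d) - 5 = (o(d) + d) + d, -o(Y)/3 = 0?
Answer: 13802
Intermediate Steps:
o(Y) = 0 (o(Y) = -3*0 = 0)
C = 23834
j(d) = 5 + 2*d (j(d) = 5 + ((0 + d) + d) = 5 + (d + d) = 5 + 2*d)
(C + h(j(5))) - 9984 = (23834 - 48) - 9984 = 23786 - 9984 = 13802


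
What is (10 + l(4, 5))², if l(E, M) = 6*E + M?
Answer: 1521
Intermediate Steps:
l(E, M) = M + 6*E
(10 + l(4, 5))² = (10 + (5 + 6*4))² = (10 + (5 + 24))² = (10 + 29)² = 39² = 1521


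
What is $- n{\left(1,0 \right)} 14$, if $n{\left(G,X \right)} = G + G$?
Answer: $-28$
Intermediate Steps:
$n{\left(G,X \right)} = 2 G$
$- n{\left(1,0 \right)} 14 = - 2 \cdot 1 \cdot 14 = - 2 \cdot 14 = \left(-1\right) 28 = -28$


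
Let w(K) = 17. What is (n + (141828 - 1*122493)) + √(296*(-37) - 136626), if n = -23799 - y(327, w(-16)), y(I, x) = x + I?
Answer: -4808 + I*√147578 ≈ -4808.0 + 384.16*I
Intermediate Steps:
y(I, x) = I + x
n = -24143 (n = -23799 - (327 + 17) = -23799 - 1*344 = -23799 - 344 = -24143)
(n + (141828 - 1*122493)) + √(296*(-37) - 136626) = (-24143 + (141828 - 1*122493)) + √(296*(-37) - 136626) = (-24143 + (141828 - 122493)) + √(-10952 - 136626) = (-24143 + 19335) + √(-147578) = -4808 + I*√147578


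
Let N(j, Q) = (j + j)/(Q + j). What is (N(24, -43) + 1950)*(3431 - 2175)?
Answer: 46474512/19 ≈ 2.4460e+6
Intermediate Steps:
N(j, Q) = 2*j/(Q + j) (N(j, Q) = (2*j)/(Q + j) = 2*j/(Q + j))
(N(24, -43) + 1950)*(3431 - 2175) = (2*24/(-43 + 24) + 1950)*(3431 - 2175) = (2*24/(-19) + 1950)*1256 = (2*24*(-1/19) + 1950)*1256 = (-48/19 + 1950)*1256 = (37002/19)*1256 = 46474512/19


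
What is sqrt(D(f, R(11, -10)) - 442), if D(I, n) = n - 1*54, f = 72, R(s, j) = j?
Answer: I*sqrt(506) ≈ 22.494*I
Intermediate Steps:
D(I, n) = -54 + n (D(I, n) = n - 54 = -54 + n)
sqrt(D(f, R(11, -10)) - 442) = sqrt((-54 - 10) - 442) = sqrt(-64 - 442) = sqrt(-506) = I*sqrt(506)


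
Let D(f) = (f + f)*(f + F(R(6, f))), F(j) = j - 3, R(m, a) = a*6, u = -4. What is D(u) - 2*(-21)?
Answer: 290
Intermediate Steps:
R(m, a) = 6*a
F(j) = -3 + j
D(f) = 2*f*(-3 + 7*f) (D(f) = (f + f)*(f + (-3 + 6*f)) = (2*f)*(-3 + 7*f) = 2*f*(-3 + 7*f))
D(u) - 2*(-21) = 2*(-4)*(-3 + 7*(-4)) - 2*(-21) = 2*(-4)*(-3 - 28) + 42 = 2*(-4)*(-31) + 42 = 248 + 42 = 290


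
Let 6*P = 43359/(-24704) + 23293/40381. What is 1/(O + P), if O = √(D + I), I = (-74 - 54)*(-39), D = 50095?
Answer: 7035574673386161408/1973513106540588352880183 + 35825412315467022336*√55087/1973513106540588352880183 ≈ 0.0042642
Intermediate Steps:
I = 4992 (I = -128*(-39) = 4992)
P = -1175449507/5985433344 (P = (43359/(-24704) + 23293/40381)/6 = (43359*(-1/24704) + 23293*(1/40381))/6 = (-43359/24704 + 23293/40381)/6 = (⅙)*(-1175449507/997572224) = -1175449507/5985433344 ≈ -0.19638)
O = √55087 (O = √(50095 + 4992) = √55087 ≈ 234.71)
1/(O + P) = 1/(√55087 - 1175449507/5985433344) = 1/(-1175449507/5985433344 + √55087)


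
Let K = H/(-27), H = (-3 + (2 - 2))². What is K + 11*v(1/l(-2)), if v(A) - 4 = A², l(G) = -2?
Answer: 557/12 ≈ 46.417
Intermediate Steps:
H = 9 (H = (-3 + 0)² = (-3)² = 9)
K = -⅓ (K = 9/(-27) = 9*(-1/27) = -⅓ ≈ -0.33333)
v(A) = 4 + A²
K + 11*v(1/l(-2)) = -⅓ + 11*(4 + (1/(-2))²) = -⅓ + 11*(4 + (-½)²) = -⅓ + 11*(4 + ¼) = -⅓ + 11*(17/4) = -⅓ + 187/4 = 557/12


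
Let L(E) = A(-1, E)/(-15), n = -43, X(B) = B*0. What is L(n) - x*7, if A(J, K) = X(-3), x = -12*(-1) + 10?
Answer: -154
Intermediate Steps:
X(B) = 0
x = 22 (x = 12 + 10 = 22)
A(J, K) = 0
L(E) = 0 (L(E) = 0/(-15) = 0*(-1/15) = 0)
L(n) - x*7 = 0 - 22*7 = 0 - 1*154 = 0 - 154 = -154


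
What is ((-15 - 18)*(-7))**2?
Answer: 53361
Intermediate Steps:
((-15 - 18)*(-7))**2 = (-33*(-7))**2 = 231**2 = 53361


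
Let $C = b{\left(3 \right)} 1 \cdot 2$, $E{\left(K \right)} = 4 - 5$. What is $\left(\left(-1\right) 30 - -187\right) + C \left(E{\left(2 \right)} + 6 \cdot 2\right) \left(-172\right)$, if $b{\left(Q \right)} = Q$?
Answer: $-11195$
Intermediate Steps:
$E{\left(K \right)} = -1$ ($E{\left(K \right)} = 4 - 5 = -1$)
$C = 6$ ($C = 3 \cdot 1 \cdot 2 = 3 \cdot 2 = 6$)
$\left(\left(-1\right) 30 - -187\right) + C \left(E{\left(2 \right)} + 6 \cdot 2\right) \left(-172\right) = \left(\left(-1\right) 30 - -187\right) + 6 \left(-1 + 6 \cdot 2\right) \left(-172\right) = \left(-30 + 187\right) + 6 \left(-1 + 12\right) \left(-172\right) = 157 + 6 \cdot 11 \left(-172\right) = 157 + 66 \left(-172\right) = 157 - 11352 = -11195$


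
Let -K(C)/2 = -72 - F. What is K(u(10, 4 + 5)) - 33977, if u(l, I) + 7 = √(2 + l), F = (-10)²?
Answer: -33633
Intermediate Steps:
F = 100
u(l, I) = -7 + √(2 + l)
K(C) = 344 (K(C) = -2*(-72 - 1*100) = -2*(-72 - 100) = -2*(-172) = 344)
K(u(10, 4 + 5)) - 33977 = 344 - 33977 = -33633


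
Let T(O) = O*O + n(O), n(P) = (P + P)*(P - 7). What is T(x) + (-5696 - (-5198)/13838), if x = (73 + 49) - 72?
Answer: 7641175/6919 ≈ 1104.4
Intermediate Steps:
n(P) = 2*P*(-7 + P) (n(P) = (2*P)*(-7 + P) = 2*P*(-7 + P))
x = 50 (x = 122 - 72 = 50)
T(O) = O² + 2*O*(-7 + O) (T(O) = O*O + 2*O*(-7 + O) = O² + 2*O*(-7 + O))
T(x) + (-5696 - (-5198)/13838) = 50*(-14 + 3*50) + (-5696 - (-5198)/13838) = 50*(-14 + 150) + (-5696 - (-5198)/13838) = 50*136 + (-5696 - 1*(-2599/6919)) = 6800 + (-5696 + 2599/6919) = 6800 - 39408025/6919 = 7641175/6919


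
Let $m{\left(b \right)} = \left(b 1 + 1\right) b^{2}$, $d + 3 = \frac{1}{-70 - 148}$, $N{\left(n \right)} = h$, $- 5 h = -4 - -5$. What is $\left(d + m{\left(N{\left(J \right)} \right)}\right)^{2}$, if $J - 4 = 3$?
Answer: $\frac{6561486009}{742562500} \approx 8.8363$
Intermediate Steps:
$h = - \frac{1}{5}$ ($h = - \frac{-4 - -5}{5} = - \frac{-4 + 5}{5} = \left(- \frac{1}{5}\right) 1 = - \frac{1}{5} \approx -0.2$)
$J = 7$ ($J = 4 + 3 = 7$)
$N{\left(n \right)} = - \frac{1}{5}$
$d = - \frac{655}{218}$ ($d = -3 + \frac{1}{-70 - 148} = -3 + \frac{1}{-218} = -3 - \frac{1}{218} = - \frac{655}{218} \approx -3.0046$)
$m{\left(b \right)} = b^{2} \left(1 + b\right)$ ($m{\left(b \right)} = \left(b + 1\right) b^{2} = \left(1 + b\right) b^{2} = b^{2} \left(1 + b\right)$)
$\left(d + m{\left(N{\left(J \right)} \right)}\right)^{2} = \left(- \frac{655}{218} + \left(- \frac{1}{5}\right)^{2} \left(1 - \frac{1}{5}\right)\right)^{2} = \left(- \frac{655}{218} + \frac{1}{25} \cdot \frac{4}{5}\right)^{2} = \left(- \frac{655}{218} + \frac{4}{125}\right)^{2} = \left(- \frac{81003}{27250}\right)^{2} = \frac{6561486009}{742562500}$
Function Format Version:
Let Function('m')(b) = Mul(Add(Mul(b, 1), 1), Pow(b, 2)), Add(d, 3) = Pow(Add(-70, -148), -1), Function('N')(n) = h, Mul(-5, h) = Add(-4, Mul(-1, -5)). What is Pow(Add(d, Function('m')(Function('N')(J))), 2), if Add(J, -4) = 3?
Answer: Rational(6561486009, 742562500) ≈ 8.8363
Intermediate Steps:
h = Rational(-1, 5) (h = Mul(Rational(-1, 5), Add(-4, Mul(-1, -5))) = Mul(Rational(-1, 5), Add(-4, 5)) = Mul(Rational(-1, 5), 1) = Rational(-1, 5) ≈ -0.20000)
J = 7 (J = Add(4, 3) = 7)
Function('N')(n) = Rational(-1, 5)
d = Rational(-655, 218) (d = Add(-3, Pow(Add(-70, -148), -1)) = Add(-3, Pow(-218, -1)) = Add(-3, Rational(-1, 218)) = Rational(-655, 218) ≈ -3.0046)
Function('m')(b) = Mul(Pow(b, 2), Add(1, b)) (Function('m')(b) = Mul(Add(b, 1), Pow(b, 2)) = Mul(Add(1, b), Pow(b, 2)) = Mul(Pow(b, 2), Add(1, b)))
Pow(Add(d, Function('m')(Function('N')(J))), 2) = Pow(Add(Rational(-655, 218), Mul(Pow(Rational(-1, 5), 2), Add(1, Rational(-1, 5)))), 2) = Pow(Add(Rational(-655, 218), Mul(Rational(1, 25), Rational(4, 5))), 2) = Pow(Add(Rational(-655, 218), Rational(4, 125)), 2) = Pow(Rational(-81003, 27250), 2) = Rational(6561486009, 742562500)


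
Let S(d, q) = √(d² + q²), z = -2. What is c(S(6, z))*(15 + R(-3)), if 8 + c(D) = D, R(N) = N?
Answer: -96 + 24*√10 ≈ -20.105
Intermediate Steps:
c(D) = -8 + D
c(S(6, z))*(15 + R(-3)) = (-8 + √(6² + (-2)²))*(15 - 3) = (-8 + √(36 + 4))*12 = (-8 + √40)*12 = (-8 + 2*√10)*12 = -96 + 24*√10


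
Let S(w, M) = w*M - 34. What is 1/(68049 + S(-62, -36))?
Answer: 1/70247 ≈ 1.4235e-5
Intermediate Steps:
S(w, M) = -34 + M*w (S(w, M) = M*w - 34 = -34 + M*w)
1/(68049 + S(-62, -36)) = 1/(68049 + (-34 - 36*(-62))) = 1/(68049 + (-34 + 2232)) = 1/(68049 + 2198) = 1/70247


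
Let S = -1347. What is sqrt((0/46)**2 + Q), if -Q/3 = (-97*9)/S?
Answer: 3*I*sqrt(43553)/449 ≈ 1.3944*I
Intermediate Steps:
Q = -873/449 (Q = -3*(-97*9)/(-1347) = -(-2619)*(-1)/1347 = -3*291/449 = -873/449 ≈ -1.9443)
sqrt((0/46)**2 + Q) = sqrt((0/46)**2 - 873/449) = sqrt((0*(1/46))**2 - 873/449) = sqrt(0**2 - 873/449) = sqrt(0 - 873/449) = sqrt(-873/449) = 3*I*sqrt(43553)/449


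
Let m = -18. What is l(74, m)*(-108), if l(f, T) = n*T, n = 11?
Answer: 21384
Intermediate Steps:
l(f, T) = 11*T
l(74, m)*(-108) = (11*(-18))*(-108) = -198*(-108) = 21384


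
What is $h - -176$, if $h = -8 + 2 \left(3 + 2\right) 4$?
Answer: $208$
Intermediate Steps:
$h = 32$ ($h = -8 + 2 \cdot 5 \cdot 4 = -8 + 2 \cdot 20 = -8 + 40 = 32$)
$h - -176 = 32 - -176 = 32 + 176 = 208$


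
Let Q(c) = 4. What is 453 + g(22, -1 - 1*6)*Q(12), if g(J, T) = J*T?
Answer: -163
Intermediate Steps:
453 + g(22, -1 - 1*6)*Q(12) = 453 + (22*(-1 - 1*6))*4 = 453 + (22*(-1 - 6))*4 = 453 + (22*(-7))*4 = 453 - 154*4 = 453 - 616 = -163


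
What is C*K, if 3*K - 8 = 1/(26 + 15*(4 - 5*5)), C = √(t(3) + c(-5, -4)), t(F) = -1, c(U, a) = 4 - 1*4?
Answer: 2311*I/867 ≈ 2.6655*I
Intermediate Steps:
c(U, a) = 0 (c(U, a) = 4 - 4 = 0)
C = I (C = √(-1 + 0) = √(-1) = I ≈ 1.0*I)
K = 2311/867 (K = 8/3 + 1/(3*(26 + 15*(4 - 5*5))) = 8/3 + 1/(3*(26 + 15*(4 - 25))) = 8/3 + 1/(3*(26 + 15*(-21))) = 8/3 + 1/(3*(26 - 315)) = 8/3 + (⅓)/(-289) = 8/3 + (⅓)*(-1/289) = 8/3 - 1/867 = 2311/867 ≈ 2.6655)
C*K = I*(2311/867) = 2311*I/867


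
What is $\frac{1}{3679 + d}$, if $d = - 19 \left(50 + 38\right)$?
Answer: $\frac{1}{2007} \approx 0.00049826$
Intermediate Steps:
$d = -1672$ ($d = \left(-19\right) 88 = -1672$)
$\frac{1}{3679 + d} = \frac{1}{3679 - 1672} = \frac{1}{2007}$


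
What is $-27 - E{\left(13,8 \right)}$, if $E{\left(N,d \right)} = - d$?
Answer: $-19$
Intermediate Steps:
$-27 - E{\left(13,8 \right)} = -27 - \left(-1\right) 8 = -27 - -8 = -27 + 8 = -19$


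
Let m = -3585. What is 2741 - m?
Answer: 6326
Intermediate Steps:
2741 - m = 2741 - 1*(-3585) = 2741 + 3585 = 6326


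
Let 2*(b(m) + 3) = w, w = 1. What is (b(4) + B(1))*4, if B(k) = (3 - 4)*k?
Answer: -14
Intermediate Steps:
B(k) = -k
b(m) = -5/2 (b(m) = -3 + (½)*1 = -3 + ½ = -5/2)
(b(4) + B(1))*4 = (-5/2 - 1*1)*4 = (-5/2 - 1)*4 = -7/2*4 = -14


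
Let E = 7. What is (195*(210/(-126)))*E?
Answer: -2275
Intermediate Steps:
(195*(210/(-126)))*E = (195*(210/(-126)))*7 = (195*(210*(-1/126)))*7 = (195*(-5/3))*7 = -325*7 = -2275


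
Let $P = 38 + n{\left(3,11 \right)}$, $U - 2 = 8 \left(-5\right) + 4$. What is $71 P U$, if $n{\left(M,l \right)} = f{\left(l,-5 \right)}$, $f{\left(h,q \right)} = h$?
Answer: $-118286$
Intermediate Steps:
$U = -34$ ($U = 2 + \left(8 \left(-5\right) + 4\right) = 2 + \left(-40 + 4\right) = 2 - 36 = -34$)
$n{\left(M,l \right)} = l$
$P = 49$ ($P = 38 + 11 = 49$)
$71 P U = 71 \cdot 49 \left(-34\right) = 3479 \left(-34\right) = -118286$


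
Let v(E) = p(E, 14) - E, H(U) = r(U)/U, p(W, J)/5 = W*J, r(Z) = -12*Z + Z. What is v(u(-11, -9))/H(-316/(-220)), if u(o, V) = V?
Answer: 621/11 ≈ 56.455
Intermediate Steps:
r(Z) = -11*Z
p(W, J) = 5*J*W (p(W, J) = 5*(W*J) = 5*(J*W) = 5*J*W)
H(U) = -11 (H(U) = (-11*U)/U = -11)
v(E) = 69*E (v(E) = 5*14*E - E = 70*E - E = 69*E)
v(u(-11, -9))/H(-316/(-220)) = (69*(-9))/(-11) = -621*(-1/11) = 621/11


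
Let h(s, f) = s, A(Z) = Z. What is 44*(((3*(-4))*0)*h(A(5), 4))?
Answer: 0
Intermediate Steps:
44*(((3*(-4))*0)*h(A(5), 4)) = 44*(((3*(-4))*0)*5) = 44*(-12*0*5) = 44*(0*5) = 44*0 = 0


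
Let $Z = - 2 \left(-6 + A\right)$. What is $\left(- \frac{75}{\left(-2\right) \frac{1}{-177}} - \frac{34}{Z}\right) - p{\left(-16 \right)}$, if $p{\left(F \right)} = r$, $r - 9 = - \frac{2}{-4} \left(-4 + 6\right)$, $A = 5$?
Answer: $- \frac{13329}{2} \approx -6664.5$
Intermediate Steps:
$r = 10$ ($r = 9 + - \frac{2}{-4} \left(-4 + 6\right) = 9 + \left(-2\right) \left(- \frac{1}{4}\right) 2 = 9 + \frac{1}{2} \cdot 2 = 9 + 1 = 10$)
$Z = 2$ ($Z = - 2 \left(-6 + 5\right) = \left(-2\right) \left(-1\right) = 2$)
$p{\left(F \right)} = 10$
$\left(- \frac{75}{\left(-2\right) \frac{1}{-177}} - \frac{34}{Z}\right) - p{\left(-16 \right)} = \left(- \frac{75}{\left(-2\right) \frac{1}{-177}} - \frac{34}{2}\right) - 10 = \left(- \frac{75}{\left(-2\right) \left(- \frac{1}{177}\right)} - 17\right) - 10 = \left(- \frac{75}{\frac{2}{177}} - 17\right) - 10 = \left(\left(-75\right) \frac{177}{2} - 17\right) - 10 = \left(- \frac{13275}{2} - 17\right) - 10 = - \frac{13309}{2} - 10 = - \frac{13329}{2}$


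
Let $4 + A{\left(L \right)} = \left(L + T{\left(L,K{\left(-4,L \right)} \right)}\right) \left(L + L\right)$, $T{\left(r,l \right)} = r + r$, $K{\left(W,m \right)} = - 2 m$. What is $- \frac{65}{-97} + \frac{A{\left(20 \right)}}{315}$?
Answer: $\frac{252887}{30555} \approx 8.2765$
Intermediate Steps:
$T{\left(r,l \right)} = 2 r$
$A{\left(L \right)} = -4 + 6 L^{2}$ ($A{\left(L \right)} = -4 + \left(L + 2 L\right) \left(L + L\right) = -4 + 3 L 2 L = -4 + 6 L^{2}$)
$- \frac{65}{-97} + \frac{A{\left(20 \right)}}{315} = - \frac{65}{-97} + \frac{-4 + 6 \cdot 20^{2}}{315} = \left(-65\right) \left(- \frac{1}{97}\right) + \left(-4 + 6 \cdot 400\right) \frac{1}{315} = \frac{65}{97} + \left(-4 + 2400\right) \frac{1}{315} = \frac{65}{97} + 2396 \cdot \frac{1}{315} = \frac{65}{97} + \frac{2396}{315} = \frac{252887}{30555}$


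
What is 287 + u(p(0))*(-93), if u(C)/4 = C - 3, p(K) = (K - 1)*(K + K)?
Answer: 1403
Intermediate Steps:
p(K) = 2*K*(-1 + K) (p(K) = (-1 + K)*(2*K) = 2*K*(-1 + K))
u(C) = -12 + 4*C (u(C) = 4*(C - 3) = 4*(-3 + C) = -12 + 4*C)
287 + u(p(0))*(-93) = 287 + (-12 + 4*(2*0*(-1 + 0)))*(-93) = 287 + (-12 + 4*(2*0*(-1)))*(-93) = 287 + (-12 + 4*0)*(-93) = 287 + (-12 + 0)*(-93) = 287 - 12*(-93) = 287 + 1116 = 1403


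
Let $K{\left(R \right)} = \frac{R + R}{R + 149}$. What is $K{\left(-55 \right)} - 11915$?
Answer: $- \frac{560060}{47} \approx -11916.0$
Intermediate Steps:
$K{\left(R \right)} = \frac{2 R}{149 + R}$
$K{\left(-55 \right)} - 11915 = 2 \left(-55\right) \frac{1}{149 - 55} - 11915 = 2 \left(-55\right) \frac{1}{94} - 11915 = - \frac{55}{47} - 11915 = - \frac{560060}{47}$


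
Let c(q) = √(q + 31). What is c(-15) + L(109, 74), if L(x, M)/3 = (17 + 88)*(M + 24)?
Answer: 30874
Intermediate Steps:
c(q) = √(31 + q)
L(x, M) = 7560 + 315*M (L(x, M) = 3*((17 + 88)*(M + 24)) = 3*(105*(24 + M)) = 3*(2520 + 105*M) = 7560 + 315*M)
c(-15) + L(109, 74) = √(31 - 15) + (7560 + 315*74) = √16 + (7560 + 23310) = 4 + 30870 = 30874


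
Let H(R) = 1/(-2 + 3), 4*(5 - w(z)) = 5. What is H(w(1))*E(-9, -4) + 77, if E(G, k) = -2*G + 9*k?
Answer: 59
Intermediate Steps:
w(z) = 15/4 (w(z) = 5 - ¼*5 = 5 - 5/4 = 15/4)
H(R) = 1 (H(R) = 1/1 = 1)
H(w(1))*E(-9, -4) + 77 = 1*(-2*(-9) + 9*(-4)) + 77 = 1*(18 - 36) + 77 = 1*(-18) + 77 = -18 + 77 = 59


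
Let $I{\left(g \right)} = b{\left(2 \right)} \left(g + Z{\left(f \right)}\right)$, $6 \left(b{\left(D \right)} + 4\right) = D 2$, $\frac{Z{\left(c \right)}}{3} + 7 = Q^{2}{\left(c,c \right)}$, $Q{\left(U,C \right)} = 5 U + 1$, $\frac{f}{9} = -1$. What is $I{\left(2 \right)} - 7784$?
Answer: $- \frac{81242}{3} \approx -27081.0$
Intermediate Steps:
$f = -9$ ($f = 9 \left(-1\right) = -9$)
$Q{\left(U,C \right)} = 1 + 5 U$
$Z{\left(c \right)} = -21 + 3 \left(1 + 5 c\right)^{2}$
$b{\left(D \right)} = -4 + \frac{D}{3}$ ($b{\left(D \right)} = -4 + \frac{D 2}{6} = -4 + \frac{2 D}{6} = -4 + \frac{D}{3}$)
$I{\left(g \right)} = -19290 - \frac{10 g}{3}$ ($I{\left(g \right)} = \left(-4 + \frac{1}{3} \cdot 2\right) \left(g - \left(21 - 3 \left(1 + 5 \left(-9\right)\right)^{2}\right)\right) = \left(-4 + \frac{2}{3}\right) \left(g - \left(21 - 3 \left(1 - 45\right)^{2}\right)\right) = - \frac{10 \left(g - \left(21 - 3 \left(-44\right)^{2}\right)\right)}{3} = - \frac{10 \left(g + \left(-21 + 3 \cdot 1936\right)\right)}{3} = - \frac{10 \left(g + \left(-21 + 5808\right)\right)}{3} = - \frac{10 \left(g + 5787\right)}{3} = - \frac{10 \left(5787 + g\right)}{3} = -19290 - \frac{10 g}{3}$)
$I{\left(2 \right)} - 7784 = \left(-19290 - \frac{20}{3}\right) - 7784 = - \frac{57890}{3} - 7784 = - \frac{81242}{3}$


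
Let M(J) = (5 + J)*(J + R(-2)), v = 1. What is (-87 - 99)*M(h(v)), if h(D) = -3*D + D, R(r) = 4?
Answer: -1116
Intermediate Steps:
h(D) = -2*D
M(J) = (4 + J)*(5 + J) (M(J) = (5 + J)*(J + 4) = (5 + J)*(4 + J) = (4 + J)*(5 + J))
(-87 - 99)*M(h(v)) = (-87 - 99)*(20 + (-2*1)² + 9*(-2*1)) = -186*(20 + (-2)² + 9*(-2)) = -186*(20 + 4 - 18) = -186*6 = -1116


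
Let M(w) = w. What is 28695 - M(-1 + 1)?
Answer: 28695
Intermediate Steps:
28695 - M(-1 + 1) = 28695 - (-1 + 1) = 28695 - 1*0 = 28695 + 0 = 28695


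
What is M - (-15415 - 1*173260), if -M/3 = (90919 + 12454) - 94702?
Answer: 162662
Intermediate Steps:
M = -26013 (M = -3*((90919 + 12454) - 94702) = -3*(103373 - 94702) = -3*8671 = -26013)
M - (-15415 - 1*173260) = -26013 - (-15415 - 1*173260) = -26013 - (-15415 - 173260) = -26013 - 1*(-188675) = -26013 + 188675 = 162662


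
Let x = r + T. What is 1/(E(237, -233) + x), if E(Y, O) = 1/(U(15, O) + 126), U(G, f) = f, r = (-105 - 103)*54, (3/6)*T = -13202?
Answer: -107/4027053 ≈ -2.6570e-5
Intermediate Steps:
T = -26404 (T = 2*(-13202) = -26404)
r = -11232 (r = -208*54 = -11232)
E(Y, O) = 1/(126 + O) (E(Y, O) = 1/(O + 126) = 1/(126 + O))
x = -37636 (x = -11232 - 26404 = -37636)
1/(E(237, -233) + x) = 1/(1/(126 - 233) - 37636) = 1/(1/(-107) - 37636) = 1/(-1/107 - 37636) = 1/(-4027053/107) = -107/4027053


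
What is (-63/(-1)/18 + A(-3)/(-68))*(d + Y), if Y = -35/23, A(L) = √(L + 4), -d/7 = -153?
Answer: 2914863/782 ≈ 3727.4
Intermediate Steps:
d = 1071 (d = -7*(-153) = 1071)
A(L) = √(4 + L)
Y = -35/23 (Y = -35*1/23 = -35/23 ≈ -1.5217)
(-63/(-1)/18 + A(-3)/(-68))*(d + Y) = (-63/(-1)/18 + √(4 - 3)/(-68))*(1071 - 35/23) = (-63*(-1)*(1/18) + √1*(-1/68))*(24598/23) = (63*(1/18) + 1*(-1/68))*(24598/23) = (7/2 - 1/68)*(24598/23) = (237/68)*(24598/23) = 2914863/782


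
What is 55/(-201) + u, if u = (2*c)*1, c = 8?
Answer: 3161/201 ≈ 15.726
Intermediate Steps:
u = 16 (u = (2*8)*1 = 16*1 = 16)
55/(-201) + u = 55/(-201) + 16 = 55*(-1/201) + 16 = -55/201 + 16 = 3161/201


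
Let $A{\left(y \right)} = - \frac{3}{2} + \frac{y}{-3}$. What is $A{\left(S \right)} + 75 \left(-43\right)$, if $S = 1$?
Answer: $- \frac{19361}{6} \approx -3226.8$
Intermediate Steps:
$A{\left(y \right)} = - \frac{3}{2} - \frac{y}{3}$ ($A{\left(y \right)} = \left(-3\right) \frac{1}{2} + y \left(- \frac{1}{3}\right) = - \frac{3}{2} - \frac{y}{3}$)
$A{\left(S \right)} + 75 \left(-43\right) = \left(- \frac{3}{2} - \frac{1}{3}\right) + 75 \left(-43\right) = \left(- \frac{3}{2} - \frac{1}{3}\right) - 3225 = - \frac{11}{6} - 3225 = - \frac{19361}{6}$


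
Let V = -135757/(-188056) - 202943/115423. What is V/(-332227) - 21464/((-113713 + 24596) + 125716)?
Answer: -14071167776636494551/23993356724196674584 ≈ -0.58646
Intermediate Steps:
V = -2045015327/1973271608 (V = -135757*(-1/188056) - 202943*1/115423 = 135757/188056 - 202943/115423 = -2045015327/1973271608 ≈ -1.0364)
V/(-332227) - 21464/((-113713 + 24596) + 125716) = -2045015327/1973271608/(-332227) - 21464/((-113713 + 24596) + 125716) = -2045015327/1973271608*(-1/332227) - 21464/(-89117 + 125716) = 2045015327/655574106511016 - 21464/36599 = -14071167776636494551/23993356724196674584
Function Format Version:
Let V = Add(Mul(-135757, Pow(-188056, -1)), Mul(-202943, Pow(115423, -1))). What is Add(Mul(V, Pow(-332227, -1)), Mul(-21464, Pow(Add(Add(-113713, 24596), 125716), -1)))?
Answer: Rational(-14071167776636494551, 23993356724196674584) ≈ -0.58646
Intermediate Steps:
V = Rational(-2045015327, 1973271608) (V = Add(Mul(-135757, Rational(-1, 188056)), Mul(-202943, Rational(1, 115423))) = Add(Rational(135757, 188056), Rational(-202943, 115423)) = Rational(-2045015327, 1973271608) ≈ -1.0364)
Add(Mul(V, Pow(-332227, -1)), Mul(-21464, Pow(Add(Add(-113713, 24596), 125716), -1))) = Add(Mul(Rational(-2045015327, 1973271608), Pow(-332227, -1)), Mul(-21464, Pow(Add(Add(-113713, 24596), 125716), -1))) = Add(Mul(Rational(-2045015327, 1973271608), Rational(-1, 332227)), Mul(-21464, Pow(Add(-89117, 125716), -1))) = Add(Rational(2045015327, 655574106511016), Mul(-21464, Pow(36599, -1))) = Add(Rational(2045015327, 655574106511016), Mul(-21464, Rational(1, 36599))) = Add(Rational(2045015327, 655574106511016), Rational(-21464, 36599)) = Rational(-14071167776636494551, 23993356724196674584)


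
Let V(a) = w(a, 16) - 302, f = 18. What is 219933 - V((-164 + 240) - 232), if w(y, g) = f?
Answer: 220217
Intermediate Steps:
w(y, g) = 18
V(a) = -284 (V(a) = 18 - 302 = -284)
219933 - V((-164 + 240) - 232) = 219933 - 1*(-284) = 219933 + 284 = 220217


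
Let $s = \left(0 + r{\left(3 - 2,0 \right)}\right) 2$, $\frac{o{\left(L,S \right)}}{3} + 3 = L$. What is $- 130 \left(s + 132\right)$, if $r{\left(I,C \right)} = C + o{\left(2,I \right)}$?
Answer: $-16380$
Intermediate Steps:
$o{\left(L,S \right)} = -9 + 3 L$
$r{\left(I,C \right)} = -3 + C$ ($r{\left(I,C \right)} = C + \left(-9 + 3 \cdot 2\right) = C + \left(-9 + 6\right) = C - 3 = -3 + C$)
$s = -6$ ($s = \left(0 + \left(-3 + 0\right)\right) 2 = \left(0 - 3\right) 2 = \left(-3\right) 2 = -6$)
$- 130 \left(s + 132\right) = - 130 \left(-6 + 132\right) = \left(-130\right) 126 = -16380$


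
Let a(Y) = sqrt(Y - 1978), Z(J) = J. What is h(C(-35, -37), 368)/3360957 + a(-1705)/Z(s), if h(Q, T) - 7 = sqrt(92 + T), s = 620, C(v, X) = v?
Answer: 7/3360957 + 2*sqrt(115)/3360957 + I*sqrt(3683)/620 ≈ 8.4641e-6 + 0.097883*I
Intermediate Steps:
h(Q, T) = 7 + sqrt(92 + T)
a(Y) = sqrt(-1978 + Y)
h(C(-35, -37), 368)/3360957 + a(-1705)/Z(s) = (7 + sqrt(92 + 368))/3360957 + sqrt(-1978 - 1705)/620 = (7 + sqrt(460))*(1/3360957) + sqrt(-3683)*(1/620) = (7 + 2*sqrt(115))*(1/3360957) + (I*sqrt(3683))*(1/620) = (7/3360957 + 2*sqrt(115)/3360957) + I*sqrt(3683)/620 = 7/3360957 + 2*sqrt(115)/3360957 + I*sqrt(3683)/620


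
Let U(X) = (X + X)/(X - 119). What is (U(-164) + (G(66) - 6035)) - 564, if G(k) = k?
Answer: -1848511/283 ≈ -6531.8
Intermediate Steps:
U(X) = 2*X/(-119 + X) (U(X) = (2*X)/(-119 + X) = 2*X/(-119 + X))
(U(-164) + (G(66) - 6035)) - 564 = (2*(-164)/(-119 - 164) + (66 - 6035)) - 564 = (2*(-164)/(-283) - 5969) - 564 = (2*(-164)*(-1/283) - 5969) - 564 = (328/283 - 5969) - 564 = -1688899/283 - 564 = -1848511/283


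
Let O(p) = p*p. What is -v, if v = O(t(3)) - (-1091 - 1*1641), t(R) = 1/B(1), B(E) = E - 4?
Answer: -24589/9 ≈ -2732.1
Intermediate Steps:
B(E) = -4 + E
t(R) = -1/3 (t(R) = 1/(-4 + 1) = 1/(-3) = -1/3)
O(p) = p**2
v = 24589/9 (v = (-1/3)**2 - (-1091 - 1*1641) = 1/9 - (-1091 - 1641) = 1/9 - 1*(-2732) = 1/9 + 2732 = 24589/9 ≈ 2732.1)
-v = -1*24589/9 = -24589/9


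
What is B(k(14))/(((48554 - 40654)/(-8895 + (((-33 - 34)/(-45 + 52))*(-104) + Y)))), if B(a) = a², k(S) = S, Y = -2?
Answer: -387177/1975 ≈ -196.04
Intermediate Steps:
B(k(14))/(((48554 - 40654)/(-8895 + (((-33 - 34)/(-45 + 52))*(-104) + Y)))) = 14²/(((48554 - 40654)/(-8895 + (((-33 - 34)/(-45 + 52))*(-104) - 2)))) = 196/((7900/(-8895 + (-67/7*(-104) - 2)))) = 196/((7900/(-8895 + (6968/7 - 2)))) = 196/((7900/(-8895 + 6954/7))) = 196/((7900/(-55311/7))) = 196/((7900*(-7/55311))) = 196/(-55300/55311) = 196*(-55311/55300) = -387177/1975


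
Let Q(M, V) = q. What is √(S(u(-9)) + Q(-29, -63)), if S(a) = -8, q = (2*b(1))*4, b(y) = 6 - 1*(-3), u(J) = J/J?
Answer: 8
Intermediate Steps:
u(J) = 1
b(y) = 9 (b(y) = 6 + 3 = 9)
q = 72 (q = (2*9)*4 = 18*4 = 72)
Q(M, V) = 72
√(S(u(-9)) + Q(-29, -63)) = √(-8 + 72) = √64 = 8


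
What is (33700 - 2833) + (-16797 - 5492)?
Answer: 8578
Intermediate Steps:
(33700 - 2833) + (-16797 - 5492) = 30867 - 22289 = 8578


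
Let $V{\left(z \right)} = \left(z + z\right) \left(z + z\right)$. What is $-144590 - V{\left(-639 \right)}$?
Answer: $-1777874$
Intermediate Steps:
$V{\left(z \right)} = 4 z^{2}$ ($V{\left(z \right)} = 2 z 2 z = 4 z^{2}$)
$-144590 - V{\left(-639 \right)} = -144590 - 4 \left(-639\right)^{2} = -144590 - 4 \cdot 408321 = -144590 - 1633284 = -1777874$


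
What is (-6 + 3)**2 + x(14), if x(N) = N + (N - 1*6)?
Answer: 31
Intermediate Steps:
x(N) = -6 + 2*N (x(N) = N + (N - 6) = N + (-6 + N) = -6 + 2*N)
(-6 + 3)**2 + x(14) = (-6 + 3)**2 + (-6 + 2*14) = (-3)**2 + (-6 + 28) = 9 + 22 = 31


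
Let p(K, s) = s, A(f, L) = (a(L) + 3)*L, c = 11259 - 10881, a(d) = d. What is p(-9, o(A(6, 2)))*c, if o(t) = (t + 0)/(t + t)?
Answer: 189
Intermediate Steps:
c = 378
A(f, L) = L*(3 + L) (A(f, L) = (L + 3)*L = (3 + L)*L = L*(3 + L))
o(t) = ½ (o(t) = t/((2*t)) = t*(1/(2*t)) = ½)
p(-9, o(A(6, 2)))*c = (½)*378 = 189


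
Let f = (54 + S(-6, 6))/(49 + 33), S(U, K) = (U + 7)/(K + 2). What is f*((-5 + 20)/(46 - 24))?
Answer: 6495/14432 ≈ 0.45004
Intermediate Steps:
S(U, K) = (7 + U)/(2 + K)
f = 433/656 (f = (54 + (7 - 6)/(2 + 6))/(49 + 33) = (54 + 1/8)/82 = (54 + (⅛)*1)*(1/82) = (54 + ⅛)*(1/82) = (433/8)*(1/82) = 433/656 ≈ 0.66006)
f*((-5 + 20)/(46 - 24)) = 433*((-5 + 20)/(46 - 24))/656 = 433*(15/22)/656 = 433*(15*(1/22))/656 = (433/656)*(15/22) = 6495/14432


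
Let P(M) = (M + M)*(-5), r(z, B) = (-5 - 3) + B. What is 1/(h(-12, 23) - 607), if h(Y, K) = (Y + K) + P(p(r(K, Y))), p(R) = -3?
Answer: -1/566 ≈ -0.0017668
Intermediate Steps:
r(z, B) = -8 + B
P(M) = -10*M (P(M) = (2*M)*(-5) = -10*M)
h(Y, K) = 30 + K + Y (h(Y, K) = (Y + K) - 10*(-3) = (K + Y) + 30 = 30 + K + Y)
1/(h(-12, 23) - 607) = 1/((30 + 23 - 12) - 607) = 1/(41 - 607) = 1/(-566) = -1/566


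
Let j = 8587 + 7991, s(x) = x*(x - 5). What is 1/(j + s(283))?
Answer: 1/95252 ≈ 1.0498e-5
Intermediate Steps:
s(x) = x*(-5 + x)
j = 16578
1/(j + s(283)) = 1/(16578 + 283*(-5 + 283)) = 1/(16578 + 283*278) = 1/(16578 + 78674) = 1/95252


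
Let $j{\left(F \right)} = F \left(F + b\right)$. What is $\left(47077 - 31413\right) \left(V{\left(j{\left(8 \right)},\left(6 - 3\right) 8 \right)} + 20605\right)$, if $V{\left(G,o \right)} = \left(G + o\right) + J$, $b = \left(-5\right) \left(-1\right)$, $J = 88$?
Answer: $326140144$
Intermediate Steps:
$b = 5$
$j{\left(F \right)} = F \left(5 + F\right)$ ($j{\left(F \right)} = F \left(F + 5\right) = F \left(5 + F\right)$)
$V{\left(G,o \right)} = 88 + G + o$ ($V{\left(G,o \right)} = \left(G + o\right) + 88 = 88 + G + o$)
$\left(47077 - 31413\right) \left(V{\left(j{\left(8 \right)},\left(6 - 3\right) 8 \right)} + 20605\right) = \left(47077 - 31413\right) \left(\left(88 + 8 \left(5 + 8\right) + \left(6 - 3\right) 8\right) + 20605\right) = 15664 \left(\left(88 + 8 \cdot 13 + 3 \cdot 8\right) + 20605\right) = 15664 \left(\left(88 + 104 + 24\right) + 20605\right) = 15664 \left(216 + 20605\right) = 15664 \cdot 20821 = 326140144$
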